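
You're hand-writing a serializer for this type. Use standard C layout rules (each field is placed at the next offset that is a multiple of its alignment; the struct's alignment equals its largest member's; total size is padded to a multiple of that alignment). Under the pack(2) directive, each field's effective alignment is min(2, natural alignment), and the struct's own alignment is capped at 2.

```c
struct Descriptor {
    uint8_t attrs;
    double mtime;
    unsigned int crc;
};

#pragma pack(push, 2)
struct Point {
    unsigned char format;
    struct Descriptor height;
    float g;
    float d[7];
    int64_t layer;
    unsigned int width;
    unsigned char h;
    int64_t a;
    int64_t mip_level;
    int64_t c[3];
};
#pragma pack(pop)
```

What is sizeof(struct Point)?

112 bytes

Descriptor: attrs at 0 (size 1, align 1) → ends 1; pad 7 to align 8 for mtime; mtime at 8 (size 8, align 8) → ends 16; crc at 16 (size 4, align 4) → ends 20; tail pad 4 to reach multiple of 8; total 24 bytes, alignment 8
format at 0 (size 1, align 1) → ends 1
pad 1 to align 2 for height
height at 2 (size 24, align 2) → ends 26
g at 26 (size 4, align 2) → ends 30
d at 30 (size 28, align 2) → ends 58
layer at 58 (size 8, align 2) → ends 66
width at 66 (size 4, align 2) → ends 70
h at 70 (size 1, align 1) → ends 71
pad 1 to align 2 for a
a at 72 (size 8, align 2) → ends 80
mip_level at 80 (size 8, align 2) → ends 88
c at 88 (size 24, align 2) → ends 112
total 112 bytes, alignment 2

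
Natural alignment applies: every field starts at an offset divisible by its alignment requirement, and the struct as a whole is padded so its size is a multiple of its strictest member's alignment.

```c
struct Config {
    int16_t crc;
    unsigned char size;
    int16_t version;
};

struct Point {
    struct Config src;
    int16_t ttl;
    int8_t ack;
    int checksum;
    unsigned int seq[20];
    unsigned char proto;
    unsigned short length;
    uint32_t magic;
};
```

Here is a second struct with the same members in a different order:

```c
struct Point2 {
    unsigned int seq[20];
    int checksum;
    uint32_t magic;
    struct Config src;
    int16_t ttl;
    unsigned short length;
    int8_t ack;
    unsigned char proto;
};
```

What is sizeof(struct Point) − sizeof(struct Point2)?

Config: crc at 0 (size 2, align 2) → ends 2; size at 2 (size 1, align 1) → ends 3; pad 1 to align 2 for version; version at 4 (size 2, align 2) → ends 6; total 6 bytes, alignment 2
src at 0 (size 6, align 2) → ends 6
ttl at 6 (size 2, align 2) → ends 8
ack at 8 (size 1, align 1) → ends 9
pad 3 to align 4 for checksum
checksum at 12 (size 4, align 4) → ends 16
seq at 16 (size 80, align 4) → ends 96
proto at 96 (size 1, align 1) → ends 97
pad 1 to align 2 for length
length at 98 (size 2, align 2) → ends 100
magic at 100 (size 4, align 4) → ends 104
total 104 bytes, alignment 4
— Point2 —
seq at 0 (size 80, align 4) → ends 80
checksum at 80 (size 4, align 4) → ends 84
magic at 84 (size 4, align 4) → ends 88
src at 88 (size 6, align 2) → ends 94
ttl at 94 (size 2, align 2) → ends 96
length at 96 (size 2, align 2) → ends 98
ack at 98 (size 1, align 1) → ends 99
proto at 99 (size 1, align 1) → ends 100
total 100 bytes, alignment 4
104 − 100 = 4

4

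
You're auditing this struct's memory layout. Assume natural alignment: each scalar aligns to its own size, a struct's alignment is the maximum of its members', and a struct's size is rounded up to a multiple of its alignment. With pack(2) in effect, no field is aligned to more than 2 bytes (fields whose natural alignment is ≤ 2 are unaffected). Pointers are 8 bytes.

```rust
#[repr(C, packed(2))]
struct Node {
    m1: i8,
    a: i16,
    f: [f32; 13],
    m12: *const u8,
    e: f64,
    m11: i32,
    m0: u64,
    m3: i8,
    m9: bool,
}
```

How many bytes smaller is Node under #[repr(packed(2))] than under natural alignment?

natural layout:
  @0: m1 [1B, align 1] → 1
  +1 pad (align 2)
  @2: a [2B, align 2] → 4
  @4: f [52B, align 4] → 56
  @56: m12 [8B, align 8] → 64
  @64: e [8B, align 8] → 72
  @72: m11 [4B, align 4] → 76
  +4 pad (align 8)
  @80: m0 [8B, align 8] → 88
  @88: m3 [1B, align 1] → 89
  @89: m9 [1B, align 1] → 90
  +6 tail pad (align 8)
  size 96, align 8
packed(2) layout:
  @0: m1 [1B, align 1] → 1
  +1 pad (align 2)
  @2: a [2B, align 2] → 4
  @4: f [52B, align 2] → 56
  @56: m12 [8B, align 2] → 64
  @64: e [8B, align 2] → 72
  @72: m11 [4B, align 2] → 76
  @76: m0 [8B, align 2] → 84
  @84: m3 [1B, align 1] → 85
  @85: m9 [1B, align 1] → 86
  size 86, align 2
96 − 86 = 10

10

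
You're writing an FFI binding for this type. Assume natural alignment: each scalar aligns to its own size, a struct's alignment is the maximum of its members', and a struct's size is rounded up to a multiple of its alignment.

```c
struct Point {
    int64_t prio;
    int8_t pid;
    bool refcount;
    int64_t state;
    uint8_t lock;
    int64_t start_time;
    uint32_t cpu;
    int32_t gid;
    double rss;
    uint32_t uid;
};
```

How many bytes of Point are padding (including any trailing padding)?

17

@0: prio [8B, align 8] → 8
@8: pid [1B, align 1] → 9
@9: refcount [1B, align 1] → 10
+6 pad (align 8)
@16: state [8B, align 8] → 24
@24: lock [1B, align 1] → 25
+7 pad (align 8)
@32: start_time [8B, align 8] → 40
@40: cpu [4B, align 4] → 44
@44: gid [4B, align 4] → 48
@48: rss [8B, align 8] → 56
@56: uid [4B, align 4] → 60
+4 tail pad (align 8)
size 64, align 8
data bytes 47, size 64 → padding 17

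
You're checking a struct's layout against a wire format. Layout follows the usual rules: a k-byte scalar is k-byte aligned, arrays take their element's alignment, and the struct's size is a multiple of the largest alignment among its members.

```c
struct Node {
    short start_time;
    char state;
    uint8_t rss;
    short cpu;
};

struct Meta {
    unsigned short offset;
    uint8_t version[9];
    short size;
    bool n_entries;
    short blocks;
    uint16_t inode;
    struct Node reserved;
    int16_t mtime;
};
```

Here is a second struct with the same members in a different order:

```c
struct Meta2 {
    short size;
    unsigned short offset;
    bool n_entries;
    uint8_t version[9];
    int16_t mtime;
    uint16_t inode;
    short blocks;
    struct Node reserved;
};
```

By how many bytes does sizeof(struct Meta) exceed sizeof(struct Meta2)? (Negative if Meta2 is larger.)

2

Node: start_time at 0 (size 2, align 2) → ends 2; state at 2 (size 1, align 1) → ends 3; rss at 3 (size 1, align 1) → ends 4; cpu at 4 (size 2, align 2) → ends 6; total 6 bytes, alignment 2
offset at 0 (size 2, align 2) → ends 2
version at 2 (size 9, align 1) → ends 11
pad 1 to align 2 for size
size at 12 (size 2, align 2) → ends 14
n_entries at 14 (size 1, align 1) → ends 15
pad 1 to align 2 for blocks
blocks at 16 (size 2, align 2) → ends 18
inode at 18 (size 2, align 2) → ends 20
reserved at 20 (size 6, align 2) → ends 26
mtime at 26 (size 2, align 2) → ends 28
total 28 bytes, alignment 2
— Meta2 —
size at 0 (size 2, align 2) → ends 2
offset at 2 (size 2, align 2) → ends 4
n_entries at 4 (size 1, align 1) → ends 5
version at 5 (size 9, align 1) → ends 14
mtime at 14 (size 2, align 2) → ends 16
inode at 16 (size 2, align 2) → ends 18
blocks at 18 (size 2, align 2) → ends 20
reserved at 20 (size 6, align 2) → ends 26
total 26 bytes, alignment 2
28 − 26 = 2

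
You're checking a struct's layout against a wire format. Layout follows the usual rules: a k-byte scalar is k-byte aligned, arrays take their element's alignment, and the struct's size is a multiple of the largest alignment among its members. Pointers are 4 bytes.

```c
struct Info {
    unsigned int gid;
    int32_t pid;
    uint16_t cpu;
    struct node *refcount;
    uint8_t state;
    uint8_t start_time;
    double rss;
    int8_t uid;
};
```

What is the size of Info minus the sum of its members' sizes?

15

@0: gid [4B, align 4] → 4
@4: pid [4B, align 4] → 8
@8: cpu [2B, align 2] → 10
+2 pad (align 4)
@12: refcount [4B, align 4] → 16
@16: state [1B, align 1] → 17
@17: start_time [1B, align 1] → 18
+6 pad (align 8)
@24: rss [8B, align 8] → 32
@32: uid [1B, align 1] → 33
+7 tail pad (align 8)
size 40, align 8
data bytes 25, size 40 → padding 15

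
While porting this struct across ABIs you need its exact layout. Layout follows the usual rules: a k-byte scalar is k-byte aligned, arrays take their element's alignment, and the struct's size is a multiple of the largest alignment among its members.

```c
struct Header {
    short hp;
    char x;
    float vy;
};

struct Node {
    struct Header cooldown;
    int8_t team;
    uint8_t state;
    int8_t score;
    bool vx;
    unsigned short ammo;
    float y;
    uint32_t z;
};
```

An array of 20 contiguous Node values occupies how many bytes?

Header: hp at 0 (size 2, align 2) → ends 2; x at 2 (size 1, align 1) → ends 3; pad 1 to align 4 for vy; vy at 4 (size 4, align 4) → ends 8; total 8 bytes, alignment 4
cooldown at 0 (size 8, align 4) → ends 8
team at 8 (size 1, align 1) → ends 9
state at 9 (size 1, align 1) → ends 10
score at 10 (size 1, align 1) → ends 11
vx at 11 (size 1, align 1) → ends 12
ammo at 12 (size 2, align 2) → ends 14
pad 2 to align 4 for y
y at 16 (size 4, align 4) → ends 20
z at 20 (size 4, align 4) → ends 24
total 24 bytes, alignment 4
array of 20: 20 × 24 = 480

480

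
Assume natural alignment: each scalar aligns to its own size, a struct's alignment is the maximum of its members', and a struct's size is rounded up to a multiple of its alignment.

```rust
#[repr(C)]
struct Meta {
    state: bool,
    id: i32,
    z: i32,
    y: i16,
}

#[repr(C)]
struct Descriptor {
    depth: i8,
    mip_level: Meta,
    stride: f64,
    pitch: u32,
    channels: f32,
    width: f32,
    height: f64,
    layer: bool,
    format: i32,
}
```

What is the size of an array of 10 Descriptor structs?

Meta: @0: state [1B, align 1] → 1; +3 pad (align 4); @4: id [4B, align 4] → 8; @8: z [4B, align 4] → 12; @12: y [2B, align 2] → 14; +2 tail pad (align 4); size 16, align 4
@0: depth [1B, align 1] → 1
+3 pad (align 4)
@4: mip_level [16B, align 4] → 20
+4 pad (align 8)
@24: stride [8B, align 8] → 32
@32: pitch [4B, align 4] → 36
@36: channels [4B, align 4] → 40
@40: width [4B, align 4] → 44
+4 pad (align 8)
@48: height [8B, align 8] → 56
@56: layer [1B, align 1] → 57
+3 pad (align 4)
@60: format [4B, align 4] → 64
size 64, align 8
array of 10: 10 × 64 = 640

640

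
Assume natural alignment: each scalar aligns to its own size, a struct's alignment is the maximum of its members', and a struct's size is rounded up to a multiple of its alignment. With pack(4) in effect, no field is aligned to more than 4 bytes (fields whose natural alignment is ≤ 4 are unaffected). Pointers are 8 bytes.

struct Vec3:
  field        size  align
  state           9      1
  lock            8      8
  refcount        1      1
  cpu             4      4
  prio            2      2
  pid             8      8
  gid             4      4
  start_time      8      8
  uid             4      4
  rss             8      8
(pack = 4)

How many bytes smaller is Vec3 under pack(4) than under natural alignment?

16

natural layout:
  state at 0 (size 9, align 1) → ends 9
  pad 7 to align 8 for lock
  lock at 16 (size 8, align 8) → ends 24
  refcount at 24 (size 1, align 1) → ends 25
  pad 3 to align 4 for cpu
  cpu at 28 (size 4, align 4) → ends 32
  prio at 32 (size 2, align 2) → ends 34
  pad 6 to align 8 for pid
  pid at 40 (size 8, align 8) → ends 48
  gid at 48 (size 4, align 4) → ends 52
  pad 4 to align 8 for start_time
  start_time at 56 (size 8, align 8) → ends 64
  uid at 64 (size 4, align 4) → ends 68
  pad 4 to align 8 for rss
  rss at 72 (size 8, align 8) → ends 80
  total 80 bytes, alignment 8
packed(4) layout:
  state at 0 (size 9, align 1) → ends 9
  pad 3 to align 4 for lock
  lock at 12 (size 8, align 4) → ends 20
  refcount at 20 (size 1, align 1) → ends 21
  pad 3 to align 4 for cpu
  cpu at 24 (size 4, align 4) → ends 28
  prio at 28 (size 2, align 2) → ends 30
  pad 2 to align 4 for pid
  pid at 32 (size 8, align 4) → ends 40
  gid at 40 (size 4, align 4) → ends 44
  start_time at 44 (size 8, align 4) → ends 52
  uid at 52 (size 4, align 4) → ends 56
  rss at 56 (size 8, align 4) → ends 64
  total 64 bytes, alignment 4
80 − 64 = 16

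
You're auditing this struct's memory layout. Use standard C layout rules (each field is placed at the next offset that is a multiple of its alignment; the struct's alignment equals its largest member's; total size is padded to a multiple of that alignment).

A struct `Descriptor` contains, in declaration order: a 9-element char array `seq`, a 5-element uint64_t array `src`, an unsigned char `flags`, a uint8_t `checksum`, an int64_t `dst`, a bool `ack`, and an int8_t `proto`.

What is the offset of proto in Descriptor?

73

seq at 0 (size 9, align 1) → ends 9
pad 7 to align 8 for src
src at 16 (size 40, align 8) → ends 56
flags at 56 (size 1, align 1) → ends 57
checksum at 57 (size 1, align 1) → ends 58
pad 6 to align 8 for dst
dst at 64 (size 8, align 8) → ends 72
ack at 72 (size 1, align 1) → ends 73
proto at 73 (size 1, align 1) → ends 74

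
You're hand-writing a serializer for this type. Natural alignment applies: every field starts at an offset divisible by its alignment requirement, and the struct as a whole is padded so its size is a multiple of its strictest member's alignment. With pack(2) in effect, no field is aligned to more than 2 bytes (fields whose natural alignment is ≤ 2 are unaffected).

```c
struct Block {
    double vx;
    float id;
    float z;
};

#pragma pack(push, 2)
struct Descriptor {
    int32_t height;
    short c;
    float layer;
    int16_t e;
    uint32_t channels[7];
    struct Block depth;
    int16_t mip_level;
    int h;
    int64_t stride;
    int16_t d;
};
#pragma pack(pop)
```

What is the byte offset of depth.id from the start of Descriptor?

48

Block: @0: vx [8B, align 8] → 8; @8: id [4B, align 4] → 12; @12: z [4B, align 4] → 16; size 16, align 8
@0: height [4B, align 2] → 4
@4: c [2B, align 2] → 6
@6: layer [4B, align 2] → 10
@10: e [2B, align 2] → 12
@12: channels [28B, align 2] → 40
@40: depth [16B, align 2] → 56
within Block: id at 8
40 + 8 = 48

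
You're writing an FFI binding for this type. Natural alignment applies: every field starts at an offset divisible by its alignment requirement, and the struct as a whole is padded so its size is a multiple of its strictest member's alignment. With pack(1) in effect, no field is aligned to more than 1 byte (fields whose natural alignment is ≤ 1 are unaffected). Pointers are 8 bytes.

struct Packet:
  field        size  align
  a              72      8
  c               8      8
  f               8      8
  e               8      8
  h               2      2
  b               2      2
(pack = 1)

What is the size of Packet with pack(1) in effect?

100

0..72  a  (72B, 1-aligned)
72..80  c  (8B, 1-aligned)
80..88  f  (8B, 1-aligned)
88..96  e  (8B, 1-aligned)
96..98  h  (2B, 1-aligned)
98..100  b  (2B, 1-aligned)
sizeof = 100, alignof = 1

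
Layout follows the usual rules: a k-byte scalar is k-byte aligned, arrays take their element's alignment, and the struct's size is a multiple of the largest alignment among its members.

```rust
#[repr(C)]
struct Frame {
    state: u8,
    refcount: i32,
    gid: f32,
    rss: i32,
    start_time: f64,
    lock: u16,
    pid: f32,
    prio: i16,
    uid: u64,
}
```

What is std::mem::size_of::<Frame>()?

48

@0: state [1B, align 1] → 1
+3 pad (align 4)
@4: refcount [4B, align 4] → 8
@8: gid [4B, align 4] → 12
@12: rss [4B, align 4] → 16
@16: start_time [8B, align 8] → 24
@24: lock [2B, align 2] → 26
+2 pad (align 4)
@28: pid [4B, align 4] → 32
@32: prio [2B, align 2] → 34
+6 pad (align 8)
@40: uid [8B, align 8] → 48
size 48, align 8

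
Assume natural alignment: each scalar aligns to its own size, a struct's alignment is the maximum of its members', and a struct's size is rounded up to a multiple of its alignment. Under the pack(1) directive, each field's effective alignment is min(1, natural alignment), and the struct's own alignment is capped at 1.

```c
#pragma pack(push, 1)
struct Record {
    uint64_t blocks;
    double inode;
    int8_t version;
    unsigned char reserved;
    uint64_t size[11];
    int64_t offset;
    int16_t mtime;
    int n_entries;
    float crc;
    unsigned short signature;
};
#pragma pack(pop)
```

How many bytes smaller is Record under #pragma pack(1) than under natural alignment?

10

natural layout:
  @0: blocks [8B, align 8] → 8
  @8: inode [8B, align 8] → 16
  @16: version [1B, align 1] → 17
  @17: reserved [1B, align 1] → 18
  +6 pad (align 8)
  @24: size [88B, align 8] → 112
  @112: offset [8B, align 8] → 120
  @120: mtime [2B, align 2] → 122
  +2 pad (align 4)
  @124: n_entries [4B, align 4] → 128
  @128: crc [4B, align 4] → 132
  @132: signature [2B, align 2] → 134
  +2 tail pad (align 8)
  size 136, align 8
packed(1) layout:
  @0: blocks [8B, align 1] → 8
  @8: inode [8B, align 1] → 16
  @16: version [1B, align 1] → 17
  @17: reserved [1B, align 1] → 18
  @18: size [88B, align 1] → 106
  @106: offset [8B, align 1] → 114
  @114: mtime [2B, align 1] → 116
  @116: n_entries [4B, align 1] → 120
  @120: crc [4B, align 1] → 124
  @124: signature [2B, align 1] → 126
  size 126, align 1
136 − 126 = 10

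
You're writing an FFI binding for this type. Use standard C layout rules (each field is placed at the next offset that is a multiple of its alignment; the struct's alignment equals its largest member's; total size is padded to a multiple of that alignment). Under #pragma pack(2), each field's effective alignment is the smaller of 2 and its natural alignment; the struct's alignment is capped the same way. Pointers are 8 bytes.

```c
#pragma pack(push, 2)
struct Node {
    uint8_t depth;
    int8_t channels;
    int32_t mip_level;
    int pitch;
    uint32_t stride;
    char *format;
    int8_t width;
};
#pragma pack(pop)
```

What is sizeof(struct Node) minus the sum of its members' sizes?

1

depth at 0 (size 1, align 1) → ends 1
channels at 1 (size 1, align 1) → ends 2
mip_level at 2 (size 4, align 2) → ends 6
pitch at 6 (size 4, align 2) → ends 10
stride at 10 (size 4, align 2) → ends 14
format at 14 (size 8, align 2) → ends 22
width at 22 (size 1, align 1) → ends 23
tail pad 1 to reach multiple of 2
total 24 bytes, alignment 2
data bytes 23, size 24 → padding 1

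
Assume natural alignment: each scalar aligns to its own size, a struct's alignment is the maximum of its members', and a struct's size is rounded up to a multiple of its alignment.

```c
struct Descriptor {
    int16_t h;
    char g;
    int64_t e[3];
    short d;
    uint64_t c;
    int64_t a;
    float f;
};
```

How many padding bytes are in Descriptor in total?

15

h at 0 (size 2, align 2) → ends 2
g at 2 (size 1, align 1) → ends 3
pad 5 to align 8 for e
e at 8 (size 24, align 8) → ends 32
d at 32 (size 2, align 2) → ends 34
pad 6 to align 8 for c
c at 40 (size 8, align 8) → ends 48
a at 48 (size 8, align 8) → ends 56
f at 56 (size 4, align 4) → ends 60
tail pad 4 to reach multiple of 8
total 64 bytes, alignment 8
data bytes 49, size 64 → padding 15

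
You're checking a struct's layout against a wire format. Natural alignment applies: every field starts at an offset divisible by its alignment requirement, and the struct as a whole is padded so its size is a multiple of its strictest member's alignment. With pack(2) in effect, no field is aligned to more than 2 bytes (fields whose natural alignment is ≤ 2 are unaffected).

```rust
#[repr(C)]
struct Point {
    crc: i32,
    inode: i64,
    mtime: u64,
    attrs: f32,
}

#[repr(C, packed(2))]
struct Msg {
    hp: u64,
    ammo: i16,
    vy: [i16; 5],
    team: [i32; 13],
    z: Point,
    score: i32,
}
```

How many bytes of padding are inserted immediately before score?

Point: 0..4  crc  (4B, 4-aligned); 4..8  -- padding (4B); 8..16  inode  (8B, 8-aligned); 16..24  mtime  (8B, 8-aligned); 24..28  attrs  (4B, 4-aligned); 28..32  -- tail padding (4B); sizeof = 32, alignof = 8
0..8  hp  (8B, 2-aligned)
8..10  ammo  (2B, 2-aligned)
10..20  vy  (10B, 2-aligned)
20..72  team  (52B, 2-aligned)
72..104  z  (32B, 2-aligned)
104..108  score  (4B, 2-aligned)

0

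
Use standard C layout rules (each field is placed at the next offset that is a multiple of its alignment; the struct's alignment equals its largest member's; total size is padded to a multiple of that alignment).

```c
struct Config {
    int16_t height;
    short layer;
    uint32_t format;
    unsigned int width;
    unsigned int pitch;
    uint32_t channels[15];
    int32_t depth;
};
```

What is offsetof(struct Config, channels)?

@0: height [2B, align 2] → 2
@2: layer [2B, align 2] → 4
@4: format [4B, align 4] → 8
@8: width [4B, align 4] → 12
@12: pitch [4B, align 4] → 16
@16: channels [60B, align 4] → 76

16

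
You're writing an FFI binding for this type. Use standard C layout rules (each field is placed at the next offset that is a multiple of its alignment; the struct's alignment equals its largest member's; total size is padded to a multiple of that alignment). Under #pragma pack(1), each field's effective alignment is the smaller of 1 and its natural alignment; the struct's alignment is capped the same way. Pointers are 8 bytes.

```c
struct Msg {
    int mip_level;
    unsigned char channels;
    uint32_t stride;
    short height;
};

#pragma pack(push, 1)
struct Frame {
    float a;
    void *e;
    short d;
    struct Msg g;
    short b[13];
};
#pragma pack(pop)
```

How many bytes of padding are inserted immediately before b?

0

Msg: @0: mip_level [4B, align 4] → 4; @4: channels [1B, align 1] → 5; +3 pad (align 4); @8: stride [4B, align 4] → 12; @12: height [2B, align 2] → 14; +2 tail pad (align 4); size 16, align 4
@0: a [4B, align 1] → 4
@4: e [8B, align 1] → 12
@12: d [2B, align 1] → 14
@14: g [16B, align 1] → 30
@30: b [26B, align 1] → 56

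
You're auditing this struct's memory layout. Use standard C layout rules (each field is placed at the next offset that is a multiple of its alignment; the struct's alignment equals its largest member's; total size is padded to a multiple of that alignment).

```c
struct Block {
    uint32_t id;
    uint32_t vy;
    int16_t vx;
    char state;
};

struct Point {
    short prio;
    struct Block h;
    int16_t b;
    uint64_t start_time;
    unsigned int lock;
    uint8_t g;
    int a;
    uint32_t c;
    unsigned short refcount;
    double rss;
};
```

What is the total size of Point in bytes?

Block: id at 0 (size 4, align 4) → ends 4; vy at 4 (size 4, align 4) → ends 8; vx at 8 (size 2, align 2) → ends 10; state at 10 (size 1, align 1) → ends 11; tail pad 1 to reach multiple of 4; total 12 bytes, alignment 4
prio at 0 (size 2, align 2) → ends 2
pad 2 to align 4 for h
h at 4 (size 12, align 4) → ends 16
b at 16 (size 2, align 2) → ends 18
pad 6 to align 8 for start_time
start_time at 24 (size 8, align 8) → ends 32
lock at 32 (size 4, align 4) → ends 36
g at 36 (size 1, align 1) → ends 37
pad 3 to align 4 for a
a at 40 (size 4, align 4) → ends 44
c at 44 (size 4, align 4) → ends 48
refcount at 48 (size 2, align 2) → ends 50
pad 6 to align 8 for rss
rss at 56 (size 8, align 8) → ends 64
total 64 bytes, alignment 8

64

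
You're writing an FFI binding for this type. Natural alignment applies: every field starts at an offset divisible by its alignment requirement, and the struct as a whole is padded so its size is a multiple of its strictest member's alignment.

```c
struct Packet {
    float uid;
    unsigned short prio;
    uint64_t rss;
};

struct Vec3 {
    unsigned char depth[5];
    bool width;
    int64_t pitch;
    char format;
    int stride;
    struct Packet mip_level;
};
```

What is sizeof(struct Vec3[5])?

200

Packet: 0..4  uid  (4B, 4-aligned); 4..6  prio  (2B, 2-aligned); 6..8  -- padding (2B); 8..16  rss  (8B, 8-aligned); sizeof = 16, alignof = 8
0..5  depth  (5B, 1-aligned)
5..6  width  (1B, 1-aligned)
6..8  -- padding (2B)
8..16  pitch  (8B, 8-aligned)
16..17  format  (1B, 1-aligned)
17..20  -- padding (3B)
20..24  stride  (4B, 4-aligned)
24..40  mip_level  (16B, 8-aligned)
sizeof = 40, alignof = 8
array of 5: 5 × 40 = 200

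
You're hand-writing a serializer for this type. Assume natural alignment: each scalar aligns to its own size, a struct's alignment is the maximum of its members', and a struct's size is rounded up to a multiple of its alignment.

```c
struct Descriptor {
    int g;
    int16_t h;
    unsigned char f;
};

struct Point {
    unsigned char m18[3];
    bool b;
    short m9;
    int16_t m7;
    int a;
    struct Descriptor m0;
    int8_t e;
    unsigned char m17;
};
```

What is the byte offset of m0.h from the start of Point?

16

Descriptor: g at 0 (size 4, align 4) → ends 4; h at 4 (size 2, align 2) → ends 6; f at 6 (size 1, align 1) → ends 7; tail pad 1 to reach multiple of 4; total 8 bytes, alignment 4
m18 at 0 (size 3, align 1) → ends 3
b at 3 (size 1, align 1) → ends 4
m9 at 4 (size 2, align 2) → ends 6
m7 at 6 (size 2, align 2) → ends 8
a at 8 (size 4, align 4) → ends 12
m0 at 12 (size 8, align 4) → ends 20
within Descriptor: h at 4
12 + 4 = 16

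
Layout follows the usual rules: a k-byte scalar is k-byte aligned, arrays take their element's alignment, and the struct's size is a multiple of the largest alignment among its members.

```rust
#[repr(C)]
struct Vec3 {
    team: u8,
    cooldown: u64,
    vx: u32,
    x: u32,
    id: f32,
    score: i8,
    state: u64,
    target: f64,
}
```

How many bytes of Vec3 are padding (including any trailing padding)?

10

@0: team [1B, align 1] → 1
+7 pad (align 8)
@8: cooldown [8B, align 8] → 16
@16: vx [4B, align 4] → 20
@20: x [4B, align 4] → 24
@24: id [4B, align 4] → 28
@28: score [1B, align 1] → 29
+3 pad (align 8)
@32: state [8B, align 8] → 40
@40: target [8B, align 8] → 48
size 48, align 8
data bytes 38, size 48 → padding 10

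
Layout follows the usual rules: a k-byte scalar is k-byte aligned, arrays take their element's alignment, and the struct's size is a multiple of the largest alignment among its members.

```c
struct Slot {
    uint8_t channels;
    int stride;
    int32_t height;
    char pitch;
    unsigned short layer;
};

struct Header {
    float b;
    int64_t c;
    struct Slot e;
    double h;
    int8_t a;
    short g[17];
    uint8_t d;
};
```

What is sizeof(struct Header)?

Slot: @0: channels [1B, align 1] → 1; +3 pad (align 4); @4: stride [4B, align 4] → 8; @8: height [4B, align 4] → 12; @12: pitch [1B, align 1] → 13; +1 pad (align 2); @14: layer [2B, align 2] → 16; size 16, align 4
@0: b [4B, align 4] → 4
+4 pad (align 8)
@8: c [8B, align 8] → 16
@16: e [16B, align 4] → 32
@32: h [8B, align 8] → 40
@40: a [1B, align 1] → 41
+1 pad (align 2)
@42: g [34B, align 2] → 76
@76: d [1B, align 1] → 77
+3 tail pad (align 8)
size 80, align 8

80 bytes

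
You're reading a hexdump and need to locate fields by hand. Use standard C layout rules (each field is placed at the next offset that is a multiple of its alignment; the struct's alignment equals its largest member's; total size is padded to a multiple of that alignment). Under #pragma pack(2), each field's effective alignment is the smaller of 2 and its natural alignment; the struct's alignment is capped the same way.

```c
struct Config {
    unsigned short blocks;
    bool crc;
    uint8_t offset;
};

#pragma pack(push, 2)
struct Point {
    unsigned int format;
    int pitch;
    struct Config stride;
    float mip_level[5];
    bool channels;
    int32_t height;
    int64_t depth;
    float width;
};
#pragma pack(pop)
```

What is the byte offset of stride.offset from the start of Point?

11

Config: @0: blocks [2B, align 2] → 2; @2: crc [1B, align 1] → 3; @3: offset [1B, align 1] → 4; size 4, align 2
@0: format [4B, align 2] → 4
@4: pitch [4B, align 2] → 8
@8: stride [4B, align 2] → 12
within Config: offset at 3
8 + 3 = 11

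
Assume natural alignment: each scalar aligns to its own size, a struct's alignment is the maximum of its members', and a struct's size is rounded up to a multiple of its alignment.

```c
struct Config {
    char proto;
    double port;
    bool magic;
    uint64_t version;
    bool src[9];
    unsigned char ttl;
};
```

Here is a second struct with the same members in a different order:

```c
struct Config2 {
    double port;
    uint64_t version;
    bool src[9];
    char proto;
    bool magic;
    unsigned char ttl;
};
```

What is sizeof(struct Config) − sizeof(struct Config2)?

0..1  proto  (1B, 1-aligned)
1..8  -- padding (7B)
8..16  port  (8B, 8-aligned)
16..17  magic  (1B, 1-aligned)
17..24  -- padding (7B)
24..32  version  (8B, 8-aligned)
32..41  src  (9B, 1-aligned)
41..42  ttl  (1B, 1-aligned)
42..48  -- tail padding (6B)
sizeof = 48, alignof = 8
— Config2 —
0..8  port  (8B, 8-aligned)
8..16  version  (8B, 8-aligned)
16..25  src  (9B, 1-aligned)
25..26  proto  (1B, 1-aligned)
26..27  magic  (1B, 1-aligned)
27..28  ttl  (1B, 1-aligned)
28..32  -- tail padding (4B)
sizeof = 32, alignof = 8
48 − 32 = 16

16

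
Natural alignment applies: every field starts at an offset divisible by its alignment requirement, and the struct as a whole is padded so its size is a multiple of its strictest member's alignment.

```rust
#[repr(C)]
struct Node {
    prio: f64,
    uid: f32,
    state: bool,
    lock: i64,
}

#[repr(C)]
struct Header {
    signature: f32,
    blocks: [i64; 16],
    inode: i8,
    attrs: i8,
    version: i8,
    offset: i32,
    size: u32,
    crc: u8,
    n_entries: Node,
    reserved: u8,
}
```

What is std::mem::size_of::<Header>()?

184

Node: prio at 0 (size 8, align 8) → ends 8; uid at 8 (size 4, align 4) → ends 12; state at 12 (size 1, align 1) → ends 13; pad 3 to align 8 for lock; lock at 16 (size 8, align 8) → ends 24; total 24 bytes, alignment 8
signature at 0 (size 4, align 4) → ends 4
pad 4 to align 8 for blocks
blocks at 8 (size 128, align 8) → ends 136
inode at 136 (size 1, align 1) → ends 137
attrs at 137 (size 1, align 1) → ends 138
version at 138 (size 1, align 1) → ends 139
pad 1 to align 4 for offset
offset at 140 (size 4, align 4) → ends 144
size at 144 (size 4, align 4) → ends 148
crc at 148 (size 1, align 1) → ends 149
pad 3 to align 8 for n_entries
n_entries at 152 (size 24, align 8) → ends 176
reserved at 176 (size 1, align 1) → ends 177
tail pad 7 to reach multiple of 8
total 184 bytes, alignment 8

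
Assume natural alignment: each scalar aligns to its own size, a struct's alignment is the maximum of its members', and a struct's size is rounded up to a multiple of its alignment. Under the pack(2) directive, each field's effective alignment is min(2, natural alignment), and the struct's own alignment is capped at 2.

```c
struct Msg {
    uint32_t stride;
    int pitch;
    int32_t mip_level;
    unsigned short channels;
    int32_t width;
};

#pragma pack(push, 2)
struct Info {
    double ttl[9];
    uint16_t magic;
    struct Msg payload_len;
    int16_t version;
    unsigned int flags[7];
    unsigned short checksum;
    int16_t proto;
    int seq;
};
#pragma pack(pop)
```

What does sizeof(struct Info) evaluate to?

132

Msg: stride at 0 (size 4, align 4) → ends 4; pitch at 4 (size 4, align 4) → ends 8; mip_level at 8 (size 4, align 4) → ends 12; channels at 12 (size 2, align 2) → ends 14; pad 2 to align 4 for width; width at 16 (size 4, align 4) → ends 20; total 20 bytes, alignment 4
ttl at 0 (size 72, align 2) → ends 72
magic at 72 (size 2, align 2) → ends 74
payload_len at 74 (size 20, align 2) → ends 94
version at 94 (size 2, align 2) → ends 96
flags at 96 (size 28, align 2) → ends 124
checksum at 124 (size 2, align 2) → ends 126
proto at 126 (size 2, align 2) → ends 128
seq at 128 (size 4, align 2) → ends 132
total 132 bytes, alignment 2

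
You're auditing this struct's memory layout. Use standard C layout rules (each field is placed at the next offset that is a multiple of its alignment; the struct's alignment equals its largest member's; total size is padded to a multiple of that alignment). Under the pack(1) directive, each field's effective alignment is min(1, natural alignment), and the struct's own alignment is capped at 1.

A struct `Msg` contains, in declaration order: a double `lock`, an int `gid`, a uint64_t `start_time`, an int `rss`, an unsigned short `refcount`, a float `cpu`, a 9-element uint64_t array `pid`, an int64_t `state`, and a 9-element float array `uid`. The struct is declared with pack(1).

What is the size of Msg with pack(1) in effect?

lock at 0 (size 8, align 1) → ends 8
gid at 8 (size 4, align 1) → ends 12
start_time at 12 (size 8, align 1) → ends 20
rss at 20 (size 4, align 1) → ends 24
refcount at 24 (size 2, align 1) → ends 26
cpu at 26 (size 4, align 1) → ends 30
pid at 30 (size 72, align 1) → ends 102
state at 102 (size 8, align 1) → ends 110
uid at 110 (size 36, align 1) → ends 146
total 146 bytes, alignment 1

146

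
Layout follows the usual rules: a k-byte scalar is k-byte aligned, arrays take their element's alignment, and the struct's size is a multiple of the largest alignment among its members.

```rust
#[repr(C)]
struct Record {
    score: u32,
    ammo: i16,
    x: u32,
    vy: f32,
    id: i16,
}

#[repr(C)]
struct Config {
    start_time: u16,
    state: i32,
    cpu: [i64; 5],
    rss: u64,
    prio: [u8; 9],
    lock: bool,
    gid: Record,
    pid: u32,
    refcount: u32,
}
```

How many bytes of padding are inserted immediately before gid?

2

Record: score at 0 (size 4, align 4) → ends 4; ammo at 4 (size 2, align 2) → ends 6; pad 2 to align 4 for x; x at 8 (size 4, align 4) → ends 12; vy at 12 (size 4, align 4) → ends 16; id at 16 (size 2, align 2) → ends 18; tail pad 2 to reach multiple of 4; total 20 bytes, alignment 4
start_time at 0 (size 2, align 2) → ends 2
pad 2 to align 4 for state
state at 4 (size 4, align 4) → ends 8
cpu at 8 (size 40, align 8) → ends 48
rss at 48 (size 8, align 8) → ends 56
prio at 56 (size 9, align 1) → ends 65
lock at 65 (size 1, align 1) → ends 66
pad 2 to align 4 for gid
gid at 68 (size 20, align 4) → ends 88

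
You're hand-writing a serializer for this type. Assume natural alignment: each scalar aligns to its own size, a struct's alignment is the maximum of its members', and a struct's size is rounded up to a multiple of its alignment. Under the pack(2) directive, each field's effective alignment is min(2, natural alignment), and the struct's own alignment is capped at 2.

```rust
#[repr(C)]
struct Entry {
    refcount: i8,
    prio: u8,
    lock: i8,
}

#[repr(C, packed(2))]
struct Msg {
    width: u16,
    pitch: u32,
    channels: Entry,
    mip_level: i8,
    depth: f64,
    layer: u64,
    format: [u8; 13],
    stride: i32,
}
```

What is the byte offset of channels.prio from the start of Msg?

Entry: refcount at 0 (size 1, align 1) → ends 1; prio at 1 (size 1, align 1) → ends 2; lock at 2 (size 1, align 1) → ends 3; total 3 bytes, alignment 1
width at 0 (size 2, align 2) → ends 2
pitch at 2 (size 4, align 2) → ends 6
channels at 6 (size 3, align 1) → ends 9
within Entry: prio at 1
6 + 1 = 7

7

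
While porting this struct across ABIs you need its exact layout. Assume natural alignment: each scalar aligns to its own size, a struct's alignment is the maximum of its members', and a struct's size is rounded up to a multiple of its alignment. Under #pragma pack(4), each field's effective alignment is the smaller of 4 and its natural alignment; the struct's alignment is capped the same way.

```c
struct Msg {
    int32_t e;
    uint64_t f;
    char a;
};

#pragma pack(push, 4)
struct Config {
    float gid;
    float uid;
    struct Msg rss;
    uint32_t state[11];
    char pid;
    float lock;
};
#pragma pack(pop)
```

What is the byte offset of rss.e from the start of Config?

Msg: e at 0 (size 4, align 4) → ends 4; pad 4 to align 8 for f; f at 8 (size 8, align 8) → ends 16; a at 16 (size 1, align 1) → ends 17; tail pad 7 to reach multiple of 8; total 24 bytes, alignment 8
gid at 0 (size 4, align 4) → ends 4
uid at 4 (size 4, align 4) → ends 8
rss at 8 (size 24, align 4) → ends 32
within Msg: e at 0
8 + 0 = 8

8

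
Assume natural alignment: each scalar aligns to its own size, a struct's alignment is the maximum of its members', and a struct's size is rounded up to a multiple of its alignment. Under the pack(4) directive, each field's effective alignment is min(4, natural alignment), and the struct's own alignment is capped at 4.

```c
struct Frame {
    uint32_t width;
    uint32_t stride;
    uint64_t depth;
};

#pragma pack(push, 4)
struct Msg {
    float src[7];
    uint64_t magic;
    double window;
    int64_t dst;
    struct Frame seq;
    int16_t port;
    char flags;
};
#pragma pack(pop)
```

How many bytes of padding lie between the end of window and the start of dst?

Frame: width at 0 (size 4, align 4) → ends 4; stride at 4 (size 4, align 4) → ends 8; depth at 8 (size 8, align 8) → ends 16; total 16 bytes, alignment 8
src at 0 (size 28, align 4) → ends 28
magic at 28 (size 8, align 4) → ends 36
window at 36 (size 8, align 4) → ends 44
dst at 44 (size 8, align 4) → ends 52

0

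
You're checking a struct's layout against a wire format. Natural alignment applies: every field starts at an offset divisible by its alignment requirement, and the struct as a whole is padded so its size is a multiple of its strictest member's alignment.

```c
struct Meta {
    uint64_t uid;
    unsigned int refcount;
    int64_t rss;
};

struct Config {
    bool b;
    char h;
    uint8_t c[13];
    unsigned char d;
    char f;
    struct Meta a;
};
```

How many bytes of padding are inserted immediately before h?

Meta: uid at 0 (size 8, align 8) → ends 8; refcount at 8 (size 4, align 4) → ends 12; pad 4 to align 8 for rss; rss at 16 (size 8, align 8) → ends 24; total 24 bytes, alignment 8
b at 0 (size 1, align 1) → ends 1
h at 1 (size 1, align 1) → ends 2

0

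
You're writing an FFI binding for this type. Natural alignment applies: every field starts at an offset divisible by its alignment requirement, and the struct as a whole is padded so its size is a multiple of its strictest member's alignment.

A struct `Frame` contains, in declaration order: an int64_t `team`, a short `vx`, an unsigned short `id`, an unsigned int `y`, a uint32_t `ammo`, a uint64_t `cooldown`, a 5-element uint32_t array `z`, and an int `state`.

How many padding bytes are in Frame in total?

0..8  team  (8B, 8-aligned)
8..10  vx  (2B, 2-aligned)
10..12  id  (2B, 2-aligned)
12..16  y  (4B, 4-aligned)
16..20  ammo  (4B, 4-aligned)
20..24  -- padding (4B)
24..32  cooldown  (8B, 8-aligned)
32..52  z  (20B, 4-aligned)
52..56  state  (4B, 4-aligned)
sizeof = 56, alignof = 8
data bytes 52, size 56 → padding 4

4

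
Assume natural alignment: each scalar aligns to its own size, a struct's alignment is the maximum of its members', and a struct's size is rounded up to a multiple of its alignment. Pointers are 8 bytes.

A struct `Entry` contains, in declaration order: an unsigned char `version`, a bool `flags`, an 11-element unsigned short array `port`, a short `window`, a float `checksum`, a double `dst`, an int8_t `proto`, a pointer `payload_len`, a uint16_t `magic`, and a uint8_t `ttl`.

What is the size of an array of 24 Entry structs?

1536

version at 0 (size 1, align 1) → ends 1
flags at 1 (size 1, align 1) → ends 2
port at 2 (size 22, align 2) → ends 24
window at 24 (size 2, align 2) → ends 26
pad 2 to align 4 for checksum
checksum at 28 (size 4, align 4) → ends 32
dst at 32 (size 8, align 8) → ends 40
proto at 40 (size 1, align 1) → ends 41
pad 7 to align 8 for payload_len
payload_len at 48 (size 8, align 8) → ends 56
magic at 56 (size 2, align 2) → ends 58
ttl at 58 (size 1, align 1) → ends 59
tail pad 5 to reach multiple of 8
total 64 bytes, alignment 8
array of 24: 24 × 64 = 1536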